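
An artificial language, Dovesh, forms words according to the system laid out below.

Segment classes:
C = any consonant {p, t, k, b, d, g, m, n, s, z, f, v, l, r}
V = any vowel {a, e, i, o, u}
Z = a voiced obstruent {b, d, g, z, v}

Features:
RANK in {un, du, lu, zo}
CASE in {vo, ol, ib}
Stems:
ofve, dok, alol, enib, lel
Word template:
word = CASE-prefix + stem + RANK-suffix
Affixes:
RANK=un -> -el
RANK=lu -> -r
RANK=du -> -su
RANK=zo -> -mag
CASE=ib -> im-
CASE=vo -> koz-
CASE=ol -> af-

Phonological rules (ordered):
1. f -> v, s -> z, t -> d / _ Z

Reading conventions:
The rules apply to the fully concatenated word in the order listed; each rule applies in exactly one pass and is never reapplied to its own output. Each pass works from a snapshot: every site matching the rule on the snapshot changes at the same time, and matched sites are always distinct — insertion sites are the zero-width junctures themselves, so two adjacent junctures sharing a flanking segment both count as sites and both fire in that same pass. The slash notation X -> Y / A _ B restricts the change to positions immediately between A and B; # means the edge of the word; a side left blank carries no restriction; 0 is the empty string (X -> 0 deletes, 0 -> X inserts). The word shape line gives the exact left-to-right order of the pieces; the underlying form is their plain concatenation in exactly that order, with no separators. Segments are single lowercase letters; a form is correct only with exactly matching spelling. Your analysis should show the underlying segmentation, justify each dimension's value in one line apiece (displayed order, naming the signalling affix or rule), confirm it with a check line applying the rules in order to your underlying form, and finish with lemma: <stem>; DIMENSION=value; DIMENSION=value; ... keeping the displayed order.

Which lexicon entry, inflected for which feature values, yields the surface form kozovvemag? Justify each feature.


underlying: koz-ofve-mag
RANK=zo - signalled by the affix -mag
CASE=vo - signalled by the affix koz-
check: kozofvemag -> kozovvemag
lemma: ofve; RANK=zo; CASE=vo


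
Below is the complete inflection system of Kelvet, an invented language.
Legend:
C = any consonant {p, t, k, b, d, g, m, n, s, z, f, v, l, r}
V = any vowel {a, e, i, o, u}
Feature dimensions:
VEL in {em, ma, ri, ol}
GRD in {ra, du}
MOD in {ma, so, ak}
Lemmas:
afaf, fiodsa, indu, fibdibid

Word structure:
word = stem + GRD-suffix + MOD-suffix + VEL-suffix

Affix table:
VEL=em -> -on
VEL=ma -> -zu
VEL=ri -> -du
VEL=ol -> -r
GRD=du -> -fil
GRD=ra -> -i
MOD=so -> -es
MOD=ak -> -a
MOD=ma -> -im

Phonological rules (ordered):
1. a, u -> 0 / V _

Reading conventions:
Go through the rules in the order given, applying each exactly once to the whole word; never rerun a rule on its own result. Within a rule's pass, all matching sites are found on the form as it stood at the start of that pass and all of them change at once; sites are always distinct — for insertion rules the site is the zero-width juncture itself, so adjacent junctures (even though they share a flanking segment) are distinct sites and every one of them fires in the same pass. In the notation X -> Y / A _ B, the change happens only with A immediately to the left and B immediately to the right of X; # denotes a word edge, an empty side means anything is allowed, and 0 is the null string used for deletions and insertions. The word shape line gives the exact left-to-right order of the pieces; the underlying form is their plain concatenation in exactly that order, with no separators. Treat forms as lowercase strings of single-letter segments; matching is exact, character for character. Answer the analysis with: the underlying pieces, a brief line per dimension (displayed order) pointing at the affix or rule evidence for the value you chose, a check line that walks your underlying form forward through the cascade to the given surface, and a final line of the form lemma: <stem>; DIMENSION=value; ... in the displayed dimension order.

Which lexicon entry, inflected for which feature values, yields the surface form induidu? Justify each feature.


underlying: indu-i-a-du
VEL=ri - signalled by the affix -du
GRD=ra - signalled by the affix -i
MOD=ak - signalled by the affix -a
check: induiadu -> induidu
lemma: indu; VEL=ri; GRD=ra; MOD=ak


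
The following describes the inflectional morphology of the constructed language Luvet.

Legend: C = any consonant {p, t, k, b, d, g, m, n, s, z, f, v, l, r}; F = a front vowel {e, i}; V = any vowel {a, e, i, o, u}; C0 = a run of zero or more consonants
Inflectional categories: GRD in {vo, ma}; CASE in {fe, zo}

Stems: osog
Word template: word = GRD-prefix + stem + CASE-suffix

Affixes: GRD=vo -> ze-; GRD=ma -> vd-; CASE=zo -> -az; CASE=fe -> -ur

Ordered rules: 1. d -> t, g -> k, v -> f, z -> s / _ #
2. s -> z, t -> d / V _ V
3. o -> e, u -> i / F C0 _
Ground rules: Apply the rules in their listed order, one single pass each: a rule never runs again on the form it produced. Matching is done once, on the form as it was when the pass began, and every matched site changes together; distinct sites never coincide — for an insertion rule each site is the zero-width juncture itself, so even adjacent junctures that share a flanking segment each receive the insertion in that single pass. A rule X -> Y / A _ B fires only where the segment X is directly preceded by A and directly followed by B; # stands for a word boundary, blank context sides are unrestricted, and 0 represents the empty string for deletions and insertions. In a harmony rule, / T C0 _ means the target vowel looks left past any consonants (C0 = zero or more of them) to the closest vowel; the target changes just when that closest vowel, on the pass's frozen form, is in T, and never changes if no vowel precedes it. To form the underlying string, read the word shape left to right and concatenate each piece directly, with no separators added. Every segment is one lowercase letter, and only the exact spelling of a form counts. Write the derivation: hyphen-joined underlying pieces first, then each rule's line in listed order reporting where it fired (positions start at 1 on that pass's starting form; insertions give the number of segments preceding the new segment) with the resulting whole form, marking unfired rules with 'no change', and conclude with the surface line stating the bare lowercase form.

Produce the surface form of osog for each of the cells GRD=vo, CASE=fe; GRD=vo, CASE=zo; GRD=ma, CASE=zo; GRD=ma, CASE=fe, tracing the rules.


cell GRD=vo, CASE=fe:
underlying: ze-osog-ur
1. d -> t, g -> k, v -> f, z -> s / _ #: no change
2. s -> z, t -> d / V _ V: fires at position(s) 4: zeozogur
3. o -> e, u -> i / F C0 _: fires at position(s) 3: zeezogur
surface: zeezogur

cell GRD=vo, CASE=zo:
underlying: ze-osog-az
1. d -> t, g -> k, v -> f, z -> s / _ #: fires at position(s) 8: zeosogas
2. s -> z, t -> d / V _ V: fires at position(s) 4: zeozogas
3. o -> e, u -> i / F C0 _: fires at position(s) 3: zeezogas
surface: zeezogas

cell GRD=ma, CASE=zo:
underlying: vd-osog-az
1. d -> t, g -> k, v -> f, z -> s / _ #: fires at position(s) 8: vdosogas
2. s -> z, t -> d / V _ V: fires at position(s) 4: vdozogas
3. o -> e, u -> i / F C0 _: no change
surface: vdozogas

cell GRD=ma, CASE=fe:
underlying: vd-osog-ur
1. d -> t, g -> k, v -> f, z -> s / _ #: no change
2. s -> z, t -> d / V _ V: fires at position(s) 4: vdozogur
3. o -> e, u -> i / F C0 _: no change
surface: vdozogur


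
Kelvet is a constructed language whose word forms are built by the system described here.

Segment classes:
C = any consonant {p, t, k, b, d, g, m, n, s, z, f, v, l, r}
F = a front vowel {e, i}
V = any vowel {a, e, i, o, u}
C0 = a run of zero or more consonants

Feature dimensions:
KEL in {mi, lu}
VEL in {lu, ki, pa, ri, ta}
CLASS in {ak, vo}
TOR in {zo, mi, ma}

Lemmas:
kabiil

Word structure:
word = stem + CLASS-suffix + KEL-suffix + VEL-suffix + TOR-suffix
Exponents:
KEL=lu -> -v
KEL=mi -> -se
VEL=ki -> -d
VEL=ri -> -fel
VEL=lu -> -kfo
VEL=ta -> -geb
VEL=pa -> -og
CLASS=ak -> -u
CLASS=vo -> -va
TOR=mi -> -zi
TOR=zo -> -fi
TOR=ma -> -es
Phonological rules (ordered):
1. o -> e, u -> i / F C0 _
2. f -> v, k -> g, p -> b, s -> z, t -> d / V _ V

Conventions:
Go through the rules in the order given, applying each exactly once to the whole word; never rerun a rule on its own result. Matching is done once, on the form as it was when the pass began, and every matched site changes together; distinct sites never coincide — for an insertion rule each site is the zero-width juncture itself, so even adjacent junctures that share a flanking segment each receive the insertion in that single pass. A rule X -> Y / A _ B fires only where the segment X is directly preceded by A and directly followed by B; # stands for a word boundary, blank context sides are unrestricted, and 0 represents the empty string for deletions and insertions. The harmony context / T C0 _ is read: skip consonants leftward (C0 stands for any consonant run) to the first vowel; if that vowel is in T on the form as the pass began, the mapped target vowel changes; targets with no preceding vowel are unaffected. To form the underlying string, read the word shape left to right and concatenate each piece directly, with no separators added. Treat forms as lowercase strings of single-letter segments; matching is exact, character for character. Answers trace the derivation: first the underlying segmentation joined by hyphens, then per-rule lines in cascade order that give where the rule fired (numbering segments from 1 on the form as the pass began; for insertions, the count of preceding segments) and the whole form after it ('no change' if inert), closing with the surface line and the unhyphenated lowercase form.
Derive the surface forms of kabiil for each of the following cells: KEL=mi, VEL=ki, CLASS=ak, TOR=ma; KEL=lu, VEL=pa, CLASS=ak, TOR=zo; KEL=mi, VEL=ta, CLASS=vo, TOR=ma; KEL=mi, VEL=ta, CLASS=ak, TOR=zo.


cell KEL=mi, VEL=ki, CLASS=ak, TOR=ma:
underlying: kabiil-u-se-d-es
1. o -> e, u -> i / F C0 _: fires at position(s) 7: kabiilisedes
2. f -> v, k -> g, p -> b, s -> z, t -> d / V _ V: fires at position(s) 8: kabiilizedes
surface: kabiilizedes

cell KEL=lu, VEL=pa, CLASS=ak, TOR=zo:
underlying: kabiil-u-v-og-fi
1. o -> e, u -> i / F C0 _: fires at position(s) 7: kabiilivogfi
2. f -> v, k -> g, p -> b, s -> z, t -> d / V _ V: no change
surface: kabiilivogfi

cell KEL=mi, VEL=ta, CLASS=vo, TOR=ma:
underlying: kabiil-va-se-geb-es
1. o -> e, u -> i / F C0 _: no change
2. f -> v, k -> g, p -> b, s -> z, t -> d / V _ V: fires at position(s) 9: kabiilvazegebes
surface: kabiilvazegebes

cell KEL=mi, VEL=ta, CLASS=ak, TOR=zo:
underlying: kabiil-u-se-geb-fi
1. o -> e, u -> i / F C0 _: fires at position(s) 7: kabiilisegebfi
2. f -> v, k -> g, p -> b, s -> z, t -> d / V _ V: fires at position(s) 8: kabiilizegebfi
surface: kabiilizegebfi


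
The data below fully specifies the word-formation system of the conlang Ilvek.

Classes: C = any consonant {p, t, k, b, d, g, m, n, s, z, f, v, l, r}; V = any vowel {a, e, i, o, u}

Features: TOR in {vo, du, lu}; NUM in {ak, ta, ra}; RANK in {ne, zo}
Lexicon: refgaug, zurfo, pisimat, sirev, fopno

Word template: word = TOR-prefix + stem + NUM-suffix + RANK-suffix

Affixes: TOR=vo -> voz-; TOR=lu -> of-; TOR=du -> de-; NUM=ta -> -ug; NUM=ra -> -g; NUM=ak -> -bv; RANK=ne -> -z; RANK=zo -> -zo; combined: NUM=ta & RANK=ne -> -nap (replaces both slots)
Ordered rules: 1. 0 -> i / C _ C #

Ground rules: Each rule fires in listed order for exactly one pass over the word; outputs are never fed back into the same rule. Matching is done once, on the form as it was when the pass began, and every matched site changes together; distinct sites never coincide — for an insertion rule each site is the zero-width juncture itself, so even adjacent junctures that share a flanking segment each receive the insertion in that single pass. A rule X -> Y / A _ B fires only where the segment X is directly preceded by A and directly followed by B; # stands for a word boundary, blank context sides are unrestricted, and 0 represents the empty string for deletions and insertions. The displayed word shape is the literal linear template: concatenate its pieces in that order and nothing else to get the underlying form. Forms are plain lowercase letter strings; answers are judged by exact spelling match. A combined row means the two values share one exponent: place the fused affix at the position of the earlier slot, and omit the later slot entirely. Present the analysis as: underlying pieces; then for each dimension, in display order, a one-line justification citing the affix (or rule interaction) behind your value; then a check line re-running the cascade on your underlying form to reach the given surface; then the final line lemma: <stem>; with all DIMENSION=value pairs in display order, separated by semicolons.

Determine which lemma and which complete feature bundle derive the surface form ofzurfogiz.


underlying: of-zurfo-g-z
TOR=lu - signalled by the affix of-
NUM=ra - signalled by the affix -g
RANK=ne - signalled by the affix -z
check: ofzurfogz -> ofzurfogiz
lemma: zurfo; TOR=lu; NUM=ra; RANK=ne


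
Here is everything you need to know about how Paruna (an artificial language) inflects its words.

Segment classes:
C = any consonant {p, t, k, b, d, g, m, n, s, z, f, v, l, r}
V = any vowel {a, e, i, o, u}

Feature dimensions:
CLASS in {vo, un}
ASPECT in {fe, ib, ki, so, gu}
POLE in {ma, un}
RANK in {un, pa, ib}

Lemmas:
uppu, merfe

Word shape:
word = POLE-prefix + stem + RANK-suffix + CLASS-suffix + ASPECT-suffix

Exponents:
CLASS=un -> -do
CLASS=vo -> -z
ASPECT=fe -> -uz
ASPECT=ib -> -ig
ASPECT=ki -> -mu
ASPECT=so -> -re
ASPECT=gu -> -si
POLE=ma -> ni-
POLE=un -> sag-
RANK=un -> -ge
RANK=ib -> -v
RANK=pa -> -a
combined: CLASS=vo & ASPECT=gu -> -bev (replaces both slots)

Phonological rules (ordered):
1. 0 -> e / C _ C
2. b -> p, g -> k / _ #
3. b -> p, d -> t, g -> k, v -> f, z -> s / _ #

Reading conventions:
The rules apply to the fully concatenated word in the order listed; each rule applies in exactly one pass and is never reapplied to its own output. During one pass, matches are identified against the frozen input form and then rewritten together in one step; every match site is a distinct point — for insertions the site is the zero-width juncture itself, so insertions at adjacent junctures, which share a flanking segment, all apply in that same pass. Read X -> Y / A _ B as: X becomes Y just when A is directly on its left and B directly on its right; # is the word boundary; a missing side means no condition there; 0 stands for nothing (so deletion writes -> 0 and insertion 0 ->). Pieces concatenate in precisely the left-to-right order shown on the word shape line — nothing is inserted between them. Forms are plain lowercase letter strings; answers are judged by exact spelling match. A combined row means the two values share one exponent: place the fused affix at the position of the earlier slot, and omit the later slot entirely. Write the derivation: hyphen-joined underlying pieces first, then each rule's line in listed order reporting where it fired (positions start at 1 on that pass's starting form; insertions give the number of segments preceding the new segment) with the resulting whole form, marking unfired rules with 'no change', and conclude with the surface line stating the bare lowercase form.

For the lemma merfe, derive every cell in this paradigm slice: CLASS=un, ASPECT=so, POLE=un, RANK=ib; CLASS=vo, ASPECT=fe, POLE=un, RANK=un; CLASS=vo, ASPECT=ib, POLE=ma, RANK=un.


cell CLASS=un, ASPECT=so, POLE=un, RANK=ib:
underlying: sag-merfe-v-do-re
1. 0 -> e / C _ C: inserts after position(s) 3, 6, 9: sagemerefevedore
2. b -> p, g -> k / _ #: no change
3. b -> p, d -> t, g -> k, v -> f, z -> s / _ #: no change
surface: sagemerefevedore

cell CLASS=vo, ASPECT=fe, POLE=un, RANK=un:
underlying: sag-merfe-ge-z-uz
1. 0 -> e / C _ C: inserts after position(s) 3, 6: sagemerefegezuz
2. b -> p, g -> k / _ #: no change
3. b -> p, d -> t, g -> k, v -> f, z -> s / _ #: fires at position(s) 15: sagemerefegezus
surface: sagemerefegezus

cell CLASS=vo, ASPECT=ib, POLE=ma, RANK=un:
underlying: ni-merfe-ge-z-ig
1. 0 -> e / C _ C: inserts after position(s) 5: nimerefegezig
2. b -> p, g -> k / _ #: fires at position(s) 13: nimerefegezik
3. b -> p, d -> t, g -> k, v -> f, z -> s / _ #: no change
surface: nimerefegezik


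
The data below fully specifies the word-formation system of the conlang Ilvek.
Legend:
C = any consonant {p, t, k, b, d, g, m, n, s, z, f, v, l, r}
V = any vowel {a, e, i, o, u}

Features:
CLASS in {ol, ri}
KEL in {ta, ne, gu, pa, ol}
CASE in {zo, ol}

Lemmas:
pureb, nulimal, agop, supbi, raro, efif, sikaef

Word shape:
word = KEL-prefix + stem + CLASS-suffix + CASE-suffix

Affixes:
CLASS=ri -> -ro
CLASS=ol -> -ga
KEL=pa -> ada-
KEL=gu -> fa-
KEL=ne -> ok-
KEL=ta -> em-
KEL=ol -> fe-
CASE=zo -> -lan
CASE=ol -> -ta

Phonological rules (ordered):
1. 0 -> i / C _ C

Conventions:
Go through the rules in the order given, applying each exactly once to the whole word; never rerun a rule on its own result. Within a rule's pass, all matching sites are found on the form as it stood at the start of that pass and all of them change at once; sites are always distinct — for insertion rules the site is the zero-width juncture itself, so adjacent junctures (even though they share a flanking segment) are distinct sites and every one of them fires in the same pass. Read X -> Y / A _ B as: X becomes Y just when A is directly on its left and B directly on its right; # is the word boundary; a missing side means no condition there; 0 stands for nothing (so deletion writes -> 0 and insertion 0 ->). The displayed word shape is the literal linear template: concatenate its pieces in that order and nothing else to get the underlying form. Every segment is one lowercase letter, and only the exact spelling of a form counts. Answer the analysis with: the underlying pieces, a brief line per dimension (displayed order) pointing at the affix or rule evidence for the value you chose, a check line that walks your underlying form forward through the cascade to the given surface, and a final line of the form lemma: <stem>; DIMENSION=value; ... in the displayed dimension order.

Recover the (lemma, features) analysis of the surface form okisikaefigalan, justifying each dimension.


underlying: ok-sikaef-ga-lan
CLASS=ol - signalled by the affix -ga
KEL=ne - signalled by the affix ok-
CASE=zo - signalled by the affix -lan
check: oksikaefgalan -> okisikaefigalan
lemma: sikaef; CLASS=ol; KEL=ne; CASE=zo


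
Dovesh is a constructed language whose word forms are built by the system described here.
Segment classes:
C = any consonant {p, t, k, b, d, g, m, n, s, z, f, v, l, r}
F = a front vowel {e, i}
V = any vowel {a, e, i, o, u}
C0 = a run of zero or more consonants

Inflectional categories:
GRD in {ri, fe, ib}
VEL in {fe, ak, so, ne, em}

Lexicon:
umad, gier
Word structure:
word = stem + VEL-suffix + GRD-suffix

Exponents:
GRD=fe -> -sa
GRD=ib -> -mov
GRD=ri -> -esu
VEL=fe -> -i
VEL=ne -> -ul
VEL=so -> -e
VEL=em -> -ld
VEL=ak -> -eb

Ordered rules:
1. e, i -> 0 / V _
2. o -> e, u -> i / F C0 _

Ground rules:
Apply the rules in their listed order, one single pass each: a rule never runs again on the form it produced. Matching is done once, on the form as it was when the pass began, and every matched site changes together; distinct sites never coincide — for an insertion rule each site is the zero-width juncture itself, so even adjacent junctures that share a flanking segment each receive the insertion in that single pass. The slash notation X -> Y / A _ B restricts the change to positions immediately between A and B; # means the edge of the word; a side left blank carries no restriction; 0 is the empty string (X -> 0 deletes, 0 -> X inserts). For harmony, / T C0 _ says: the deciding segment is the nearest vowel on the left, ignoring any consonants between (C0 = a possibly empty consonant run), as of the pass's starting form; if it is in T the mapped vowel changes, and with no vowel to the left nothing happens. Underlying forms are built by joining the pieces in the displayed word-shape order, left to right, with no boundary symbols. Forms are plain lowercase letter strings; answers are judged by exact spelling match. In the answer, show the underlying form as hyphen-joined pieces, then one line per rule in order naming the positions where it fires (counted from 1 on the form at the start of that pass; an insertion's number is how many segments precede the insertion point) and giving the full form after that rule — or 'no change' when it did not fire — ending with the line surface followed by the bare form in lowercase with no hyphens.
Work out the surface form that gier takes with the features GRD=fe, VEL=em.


underlying: gier-ld-sa
1. e, i -> 0 / V _: fires at position(s) 3: girldsa
2. o -> e, u -> i / F C0 _: no change
surface: girldsa


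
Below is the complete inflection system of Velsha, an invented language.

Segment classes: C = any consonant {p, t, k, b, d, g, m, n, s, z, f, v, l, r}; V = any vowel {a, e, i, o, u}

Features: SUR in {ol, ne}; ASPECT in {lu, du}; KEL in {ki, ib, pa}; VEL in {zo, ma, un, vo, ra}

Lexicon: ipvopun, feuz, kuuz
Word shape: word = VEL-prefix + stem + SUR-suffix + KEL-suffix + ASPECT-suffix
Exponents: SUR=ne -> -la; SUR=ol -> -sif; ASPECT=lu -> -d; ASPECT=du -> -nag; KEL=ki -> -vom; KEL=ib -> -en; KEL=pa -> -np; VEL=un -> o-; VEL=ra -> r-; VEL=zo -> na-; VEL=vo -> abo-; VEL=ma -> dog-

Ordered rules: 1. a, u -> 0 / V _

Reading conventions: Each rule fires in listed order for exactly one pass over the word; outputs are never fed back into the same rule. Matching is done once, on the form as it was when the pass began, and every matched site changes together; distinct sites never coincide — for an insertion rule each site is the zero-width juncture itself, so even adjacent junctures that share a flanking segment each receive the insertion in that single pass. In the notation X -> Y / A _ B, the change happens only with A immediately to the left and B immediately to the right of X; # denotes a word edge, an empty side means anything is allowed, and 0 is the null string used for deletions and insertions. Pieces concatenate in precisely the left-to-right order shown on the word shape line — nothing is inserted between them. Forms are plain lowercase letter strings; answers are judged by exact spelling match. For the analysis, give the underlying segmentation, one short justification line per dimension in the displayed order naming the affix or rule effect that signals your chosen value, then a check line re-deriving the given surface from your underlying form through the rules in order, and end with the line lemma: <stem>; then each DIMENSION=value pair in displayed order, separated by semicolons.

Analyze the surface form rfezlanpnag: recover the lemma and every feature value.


underlying: r-feuz-la-np-nag
SUR=ne - signalled by the affix -la
ASPECT=du - signalled by the affix -nag
KEL=pa - signalled by the affix -np
VEL=ra - signalled by the affix r-
check: rfeuzlanpnag -> rfezlanpnag
lemma: feuz; SUR=ne; ASPECT=du; KEL=pa; VEL=ra


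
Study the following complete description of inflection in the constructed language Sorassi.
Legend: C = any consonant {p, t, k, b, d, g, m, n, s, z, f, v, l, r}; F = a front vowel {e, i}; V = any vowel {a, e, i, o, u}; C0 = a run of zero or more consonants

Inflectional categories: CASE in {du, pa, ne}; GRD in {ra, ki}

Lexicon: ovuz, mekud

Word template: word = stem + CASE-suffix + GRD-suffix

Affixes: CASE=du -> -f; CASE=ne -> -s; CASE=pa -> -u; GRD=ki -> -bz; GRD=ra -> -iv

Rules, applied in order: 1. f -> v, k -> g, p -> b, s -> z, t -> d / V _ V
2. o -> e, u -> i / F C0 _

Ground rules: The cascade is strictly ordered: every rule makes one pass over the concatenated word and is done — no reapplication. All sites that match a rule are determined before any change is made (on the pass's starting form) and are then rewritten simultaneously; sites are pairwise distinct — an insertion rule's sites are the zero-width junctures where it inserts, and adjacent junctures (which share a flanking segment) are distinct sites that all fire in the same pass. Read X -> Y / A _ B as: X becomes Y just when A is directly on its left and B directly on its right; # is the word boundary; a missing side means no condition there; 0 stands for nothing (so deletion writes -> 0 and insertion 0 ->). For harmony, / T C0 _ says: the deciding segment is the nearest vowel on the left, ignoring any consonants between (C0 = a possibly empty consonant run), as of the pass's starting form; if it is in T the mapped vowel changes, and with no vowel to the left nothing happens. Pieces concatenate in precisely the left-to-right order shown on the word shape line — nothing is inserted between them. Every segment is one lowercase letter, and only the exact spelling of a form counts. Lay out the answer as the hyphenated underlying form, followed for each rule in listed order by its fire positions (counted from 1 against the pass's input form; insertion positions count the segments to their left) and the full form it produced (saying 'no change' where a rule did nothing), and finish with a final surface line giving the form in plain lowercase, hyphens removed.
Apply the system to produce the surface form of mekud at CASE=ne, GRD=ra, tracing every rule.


underlying: mekud-s-iv
1. f -> v, k -> g, p -> b, s -> z, t -> d / V _ V: fires at position(s) 3: megudsiv
2. o -> e, u -> i / F C0 _: fires at position(s) 4: megidsiv
surface: megidsiv


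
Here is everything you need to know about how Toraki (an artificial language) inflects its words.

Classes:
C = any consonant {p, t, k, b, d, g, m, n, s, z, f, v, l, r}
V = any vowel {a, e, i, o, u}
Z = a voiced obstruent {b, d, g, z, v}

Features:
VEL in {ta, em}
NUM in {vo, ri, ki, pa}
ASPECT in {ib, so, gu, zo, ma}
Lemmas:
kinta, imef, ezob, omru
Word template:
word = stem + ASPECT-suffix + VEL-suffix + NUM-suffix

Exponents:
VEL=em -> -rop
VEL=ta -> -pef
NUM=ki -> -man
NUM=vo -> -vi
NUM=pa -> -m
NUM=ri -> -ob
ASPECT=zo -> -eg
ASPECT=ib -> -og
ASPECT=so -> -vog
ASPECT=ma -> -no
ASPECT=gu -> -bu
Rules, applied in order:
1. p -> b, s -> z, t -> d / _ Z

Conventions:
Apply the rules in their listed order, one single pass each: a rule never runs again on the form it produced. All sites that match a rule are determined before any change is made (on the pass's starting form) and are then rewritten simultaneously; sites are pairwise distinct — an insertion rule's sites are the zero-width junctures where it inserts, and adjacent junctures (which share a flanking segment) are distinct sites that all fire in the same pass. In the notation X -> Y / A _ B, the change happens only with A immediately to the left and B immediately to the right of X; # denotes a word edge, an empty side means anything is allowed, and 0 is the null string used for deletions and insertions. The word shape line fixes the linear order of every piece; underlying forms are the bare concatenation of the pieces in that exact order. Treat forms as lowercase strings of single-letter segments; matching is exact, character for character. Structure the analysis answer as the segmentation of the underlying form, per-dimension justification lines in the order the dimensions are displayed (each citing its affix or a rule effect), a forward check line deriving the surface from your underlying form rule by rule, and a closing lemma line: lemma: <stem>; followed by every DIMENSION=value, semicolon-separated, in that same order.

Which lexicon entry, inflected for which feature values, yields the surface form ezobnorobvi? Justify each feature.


underlying: ezob-no-rop-vi
VEL=em - signalled by the affix -rop
NUM=vo - signalled by the affix -vi
ASPECT=ma - signalled by the affix -no
check: ezobnoropvi -> ezobnorobvi
lemma: ezob; VEL=em; NUM=vo; ASPECT=ma


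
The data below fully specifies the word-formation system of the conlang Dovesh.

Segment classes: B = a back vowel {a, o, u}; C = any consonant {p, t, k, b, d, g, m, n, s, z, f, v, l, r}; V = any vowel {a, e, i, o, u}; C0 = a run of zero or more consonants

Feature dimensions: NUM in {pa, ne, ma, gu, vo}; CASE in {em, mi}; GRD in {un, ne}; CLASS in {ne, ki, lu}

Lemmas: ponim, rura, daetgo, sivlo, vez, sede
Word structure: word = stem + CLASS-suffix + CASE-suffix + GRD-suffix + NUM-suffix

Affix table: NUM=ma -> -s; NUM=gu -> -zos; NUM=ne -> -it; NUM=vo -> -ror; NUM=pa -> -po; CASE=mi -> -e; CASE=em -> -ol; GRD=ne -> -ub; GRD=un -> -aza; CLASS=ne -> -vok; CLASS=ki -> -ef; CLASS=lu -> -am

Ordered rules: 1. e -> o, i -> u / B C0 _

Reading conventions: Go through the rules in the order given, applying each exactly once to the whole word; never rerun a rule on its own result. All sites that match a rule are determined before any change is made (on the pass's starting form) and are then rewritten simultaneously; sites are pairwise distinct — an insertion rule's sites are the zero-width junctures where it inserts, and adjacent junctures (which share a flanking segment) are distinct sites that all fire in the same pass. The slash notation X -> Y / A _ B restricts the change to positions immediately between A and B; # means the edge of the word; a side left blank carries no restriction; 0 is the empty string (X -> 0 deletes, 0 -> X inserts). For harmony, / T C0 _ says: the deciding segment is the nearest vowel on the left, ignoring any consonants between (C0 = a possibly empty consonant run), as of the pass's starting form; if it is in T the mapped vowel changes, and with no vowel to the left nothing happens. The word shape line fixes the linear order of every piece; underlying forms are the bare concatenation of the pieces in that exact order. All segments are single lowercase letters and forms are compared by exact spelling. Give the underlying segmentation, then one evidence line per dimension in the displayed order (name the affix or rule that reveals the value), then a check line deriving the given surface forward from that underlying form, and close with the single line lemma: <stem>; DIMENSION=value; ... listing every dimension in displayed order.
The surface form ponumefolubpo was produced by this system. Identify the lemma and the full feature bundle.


underlying: ponim-ef-ol-ub-po
NUM=pa - signalled by the affix -po
CASE=em - signalled by the affix -ol
GRD=ne - signalled by the affix -ub
CLASS=ki - signalled by the affix -ef
check: ponimefolubpo -> ponumefolubpo
lemma: ponim; NUM=pa; CASE=em; GRD=ne; CLASS=ki


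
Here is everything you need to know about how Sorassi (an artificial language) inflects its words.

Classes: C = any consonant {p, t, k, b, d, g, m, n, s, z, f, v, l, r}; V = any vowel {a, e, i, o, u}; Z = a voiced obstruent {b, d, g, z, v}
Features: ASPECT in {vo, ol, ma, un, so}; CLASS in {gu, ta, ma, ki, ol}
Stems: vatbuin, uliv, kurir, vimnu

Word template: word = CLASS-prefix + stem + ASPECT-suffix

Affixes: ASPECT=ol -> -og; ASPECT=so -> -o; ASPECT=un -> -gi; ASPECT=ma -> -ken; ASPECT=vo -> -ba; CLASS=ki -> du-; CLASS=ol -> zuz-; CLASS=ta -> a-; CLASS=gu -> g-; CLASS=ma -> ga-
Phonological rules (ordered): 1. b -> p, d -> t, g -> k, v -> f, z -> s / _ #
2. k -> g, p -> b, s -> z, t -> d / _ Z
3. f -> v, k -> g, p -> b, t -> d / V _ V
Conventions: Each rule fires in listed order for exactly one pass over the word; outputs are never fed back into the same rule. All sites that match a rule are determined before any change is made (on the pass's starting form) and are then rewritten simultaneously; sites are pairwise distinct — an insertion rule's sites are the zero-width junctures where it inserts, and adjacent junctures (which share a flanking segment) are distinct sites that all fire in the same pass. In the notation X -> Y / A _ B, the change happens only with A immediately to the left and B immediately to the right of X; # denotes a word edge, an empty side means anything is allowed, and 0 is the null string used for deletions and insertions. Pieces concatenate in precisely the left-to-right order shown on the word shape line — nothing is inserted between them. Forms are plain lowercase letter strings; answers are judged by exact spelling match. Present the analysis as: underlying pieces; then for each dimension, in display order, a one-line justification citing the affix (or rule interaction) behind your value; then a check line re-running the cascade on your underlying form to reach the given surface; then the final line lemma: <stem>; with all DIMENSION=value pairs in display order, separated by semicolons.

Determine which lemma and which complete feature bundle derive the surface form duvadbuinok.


underlying: du-vatbuin-og
ASPECT=ol - signalled by the affix -og
CLASS=ki - signalled by the affix du-
check: duvatbuinog -> duvatbuinok -> duvadbuinok -> duvadbuinok
lemma: vatbuin; ASPECT=ol; CLASS=ki


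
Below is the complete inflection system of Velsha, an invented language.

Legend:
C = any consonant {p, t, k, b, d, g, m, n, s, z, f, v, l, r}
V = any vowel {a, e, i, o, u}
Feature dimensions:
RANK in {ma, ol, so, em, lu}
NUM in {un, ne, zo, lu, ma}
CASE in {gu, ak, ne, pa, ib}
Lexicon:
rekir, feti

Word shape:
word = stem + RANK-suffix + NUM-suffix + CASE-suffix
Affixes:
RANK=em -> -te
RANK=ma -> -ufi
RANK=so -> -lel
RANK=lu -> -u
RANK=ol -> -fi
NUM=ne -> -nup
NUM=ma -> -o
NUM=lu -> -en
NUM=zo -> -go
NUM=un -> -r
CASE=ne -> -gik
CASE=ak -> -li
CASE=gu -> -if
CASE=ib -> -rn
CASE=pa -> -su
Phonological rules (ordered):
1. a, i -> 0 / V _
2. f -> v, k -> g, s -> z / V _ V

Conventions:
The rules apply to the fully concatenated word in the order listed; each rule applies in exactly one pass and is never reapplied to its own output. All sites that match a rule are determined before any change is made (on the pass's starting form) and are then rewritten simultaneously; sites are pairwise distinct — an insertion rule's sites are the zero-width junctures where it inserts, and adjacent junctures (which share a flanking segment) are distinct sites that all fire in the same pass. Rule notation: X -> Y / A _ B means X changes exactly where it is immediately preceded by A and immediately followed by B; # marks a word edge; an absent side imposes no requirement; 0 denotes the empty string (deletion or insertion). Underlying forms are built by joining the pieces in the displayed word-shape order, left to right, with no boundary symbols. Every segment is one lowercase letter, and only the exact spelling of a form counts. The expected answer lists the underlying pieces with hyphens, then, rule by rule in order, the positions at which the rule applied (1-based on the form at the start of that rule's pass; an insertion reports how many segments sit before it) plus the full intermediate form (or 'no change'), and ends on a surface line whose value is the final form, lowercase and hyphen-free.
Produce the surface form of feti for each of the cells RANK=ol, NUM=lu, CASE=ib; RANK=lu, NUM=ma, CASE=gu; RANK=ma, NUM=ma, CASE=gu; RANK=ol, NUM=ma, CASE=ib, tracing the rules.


cell RANK=ol, NUM=lu, CASE=ib:
underlying: feti-fi-en-rn
1. a, i -> 0 / V _: no change
2. f -> v, k -> g, s -> z / V _ V: fires at position(s) 5: fetivienrn
surface: fetivienrn

cell RANK=lu, NUM=ma, CASE=gu:
underlying: feti-u-o-if
1. a, i -> 0 / V _: fires at position(s) 7: fetiuof
2. f -> v, k -> g, s -> z / V _ V: no change
surface: fetiuof

cell RANK=ma, NUM=ma, CASE=gu:
underlying: feti-ufi-o-if
1. a, i -> 0 / V _: fires at position(s) 9: fetiufiof
2. f -> v, k -> g, s -> z / V _ V: fires at position(s) 6: fetiuviof
surface: fetiuviof

cell RANK=ol, NUM=ma, CASE=ib:
underlying: feti-fi-o-rn
1. a, i -> 0 / V _: no change
2. f -> v, k -> g, s -> z / V _ V: fires at position(s) 5: fetiviorn
surface: fetiviorn


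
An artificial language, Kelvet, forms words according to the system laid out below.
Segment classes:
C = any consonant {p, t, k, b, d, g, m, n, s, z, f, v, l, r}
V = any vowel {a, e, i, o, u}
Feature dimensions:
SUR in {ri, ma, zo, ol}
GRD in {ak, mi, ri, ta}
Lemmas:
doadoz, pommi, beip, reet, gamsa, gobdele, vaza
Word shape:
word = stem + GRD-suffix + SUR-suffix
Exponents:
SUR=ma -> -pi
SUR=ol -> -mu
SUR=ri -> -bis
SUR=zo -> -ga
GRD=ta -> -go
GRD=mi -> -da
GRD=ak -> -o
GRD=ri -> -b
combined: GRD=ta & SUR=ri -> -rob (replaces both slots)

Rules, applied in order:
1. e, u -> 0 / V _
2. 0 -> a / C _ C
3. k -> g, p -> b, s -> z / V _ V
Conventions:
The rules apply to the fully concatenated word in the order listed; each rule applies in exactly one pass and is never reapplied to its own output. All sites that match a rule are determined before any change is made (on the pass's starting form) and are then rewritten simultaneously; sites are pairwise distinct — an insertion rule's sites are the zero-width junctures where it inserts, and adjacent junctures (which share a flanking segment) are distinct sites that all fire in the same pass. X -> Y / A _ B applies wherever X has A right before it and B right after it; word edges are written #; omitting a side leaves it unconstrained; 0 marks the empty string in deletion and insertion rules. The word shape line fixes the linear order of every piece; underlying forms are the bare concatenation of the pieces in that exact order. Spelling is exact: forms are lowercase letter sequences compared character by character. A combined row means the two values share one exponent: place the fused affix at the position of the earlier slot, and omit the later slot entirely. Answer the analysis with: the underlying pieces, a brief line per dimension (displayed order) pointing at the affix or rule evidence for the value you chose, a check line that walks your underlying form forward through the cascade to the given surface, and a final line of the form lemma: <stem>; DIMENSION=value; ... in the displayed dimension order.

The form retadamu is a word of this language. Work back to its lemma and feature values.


underlying: reet-da-mu
SUR=ol - signalled by the affix -mu
GRD=mi - signalled by the affix -da
check: reetdamu -> retdamu -> retadamu -> retadamu
lemma: reet; SUR=ol; GRD=mi


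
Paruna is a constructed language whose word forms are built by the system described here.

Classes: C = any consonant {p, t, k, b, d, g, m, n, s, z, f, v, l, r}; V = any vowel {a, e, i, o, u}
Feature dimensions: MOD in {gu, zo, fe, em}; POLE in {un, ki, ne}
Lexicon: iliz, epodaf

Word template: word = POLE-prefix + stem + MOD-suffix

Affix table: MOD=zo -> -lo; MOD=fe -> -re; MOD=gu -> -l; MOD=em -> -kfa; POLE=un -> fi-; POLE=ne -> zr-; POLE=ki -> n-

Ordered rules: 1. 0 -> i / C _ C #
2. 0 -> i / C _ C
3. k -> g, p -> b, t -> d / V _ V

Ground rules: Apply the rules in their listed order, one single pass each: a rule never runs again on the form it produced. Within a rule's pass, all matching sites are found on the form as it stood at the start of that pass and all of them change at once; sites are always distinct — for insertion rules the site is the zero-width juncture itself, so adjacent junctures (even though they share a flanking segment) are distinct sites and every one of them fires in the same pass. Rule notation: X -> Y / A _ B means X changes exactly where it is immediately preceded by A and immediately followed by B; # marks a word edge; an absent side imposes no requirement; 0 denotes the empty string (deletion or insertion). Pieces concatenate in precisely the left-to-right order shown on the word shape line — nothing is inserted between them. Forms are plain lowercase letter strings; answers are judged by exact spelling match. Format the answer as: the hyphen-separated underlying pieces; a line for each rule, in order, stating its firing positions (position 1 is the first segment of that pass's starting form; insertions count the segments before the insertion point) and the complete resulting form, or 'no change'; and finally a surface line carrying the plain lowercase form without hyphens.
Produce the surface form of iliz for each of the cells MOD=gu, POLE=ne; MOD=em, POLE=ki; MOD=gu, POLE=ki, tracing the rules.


cell MOD=gu, POLE=ne:
underlying: zr-iliz-l
1. 0 -> i / C _ C #: inserts after position(s) 6: zrilizil
2. 0 -> i / C _ C: inserts after position(s) 1: zirilizil
3. k -> g, p -> b, t -> d / V _ V: no change
surface: zirilizil

cell MOD=em, POLE=ki:
underlying: n-iliz-kfa
1. 0 -> i / C _ C #: no change
2. 0 -> i / C _ C: inserts after position(s) 5, 6: nilizikifa
3. k -> g, p -> b, t -> d / V _ V: fires at position(s) 7: nilizigifa
surface: nilizigifa

cell MOD=gu, POLE=ki:
underlying: n-iliz-l
1. 0 -> i / C _ C #: inserts after position(s) 5: nilizil
2. 0 -> i / C _ C: no change
3. k -> g, p -> b, t -> d / V _ V: no change
surface: nilizil
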